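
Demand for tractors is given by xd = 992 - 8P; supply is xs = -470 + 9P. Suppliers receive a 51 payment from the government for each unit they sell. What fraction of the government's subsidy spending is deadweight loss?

DWL / government spending = 27/130

Pre-subsidy: 992 - 8P = -470 + 9P gives P* = 86, x* = 304.
With the subsidy, sellers receive Ps = Pb + 51 for each unit, where Pb is the price buyers pay.
Supply in terms of Pb becomes xs = -470 + 9(Pb + 51) = -11 + 9Pb. Setting this equal to demand: 992 - 8Pb = -11 + 9Pb, so Pb = 59.
Sellers receive Ps = 59 + 51 = 110; x' = 992 − 8·59 = 520.
ΔCS = ½(304 + 520)(86 − 59) = 11124; ΔPS = ½(304 + 520)(110 − 86) = 9888.
Government spending = 51 × 520 = 26520.
DWL = ½ × 51 × (520 − 304) = 5508; fraction = 5508 / 26520 = 27/130.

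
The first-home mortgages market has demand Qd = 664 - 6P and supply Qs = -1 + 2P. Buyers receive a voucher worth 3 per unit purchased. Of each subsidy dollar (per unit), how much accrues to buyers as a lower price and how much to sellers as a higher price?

Buyers gain 0.75 per unit; sellers gain 2.25 per unit

Pre-subsidy: 664 - 6P = -1 + 2P gives P* = 83.125, Q* = 165.25.
With the rebate, buyers effectively pay Pb = Ps − 3, where Ps is the price sellers receive.
Demand in terms of Ps becomes Qd = 664 − 6(Ps − 3) = 682 - 6Ps. Setting this equal to supply: 682 - 6Ps = -1 + 2Ps, so Ps = 85.375.
Buyers pay Pb = 85.375 − 3 = 82.375; Q' = -1 + 2·85.375 = 169.75.
Buyers' price falls by P* − Pb = 83.125 − 82.375 = 0.75; sellers' price rises by Ps − P* = 85.375 − 83.125 = 2.25.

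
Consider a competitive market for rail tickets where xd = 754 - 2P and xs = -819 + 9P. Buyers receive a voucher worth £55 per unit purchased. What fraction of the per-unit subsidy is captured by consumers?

Pre-subsidy: 754 - 2P = -819 + 9P gives P* = 143, x* = 468.
With the rebate, buyers effectively pay Pb = Ps − 55, where Ps is the price sellers receive.
Demand in terms of Ps becomes xd = 754 − 2(Ps − 55) = 864 - 2Ps. Setting this equal to supply: 864 - 2Ps = -819 + 9Ps, so Ps = 153.
Buyers pay Pb = 153 − 55 = 98; x' = -819 + 9·153 = 558.
Buyers' price falls by P* − Pb = 143 − 98 = 45; sellers' price rises by Ps − P* = 153 − 143 = 10.
So consumers capture 45/55 = 9/11 of each unit of subsidy.

Consumer share = 9/11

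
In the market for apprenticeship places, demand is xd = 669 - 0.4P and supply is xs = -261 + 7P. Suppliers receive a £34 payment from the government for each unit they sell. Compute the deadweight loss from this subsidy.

Deadweight loss = 8092/37

Pre-subsidy: 669 - 0.4P = -261 + 7P gives P* = 4650/37, x* = 22893/37.
With the subsidy, sellers receive Ps = Pb + 34 for each unit, where Pb is the price buyers pay.
Supply in terms of Pb becomes xs = -261 + 7(Pb + 34) = -23 + 7Pb. Setting this equal to demand: 669 - 0.4Pb = -23 + 7Pb, so Pb = 3460/37.
Sellers receive Ps = 3460/37 + 34 = 4718/37; x' = 669 − 0.4·(3460/37) = 23369/37.
The subsidy expands output by 23369/37 − 22893/37 = 476/37 past the efficient level; on those units the gap between marginal cost and willingness to pay runs from 0 up to 34.
DWL = ½ × 34 × 476/37 = 8092/37.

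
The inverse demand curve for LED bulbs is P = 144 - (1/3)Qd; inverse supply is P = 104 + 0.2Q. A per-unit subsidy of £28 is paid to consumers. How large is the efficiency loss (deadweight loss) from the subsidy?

Pre-subsidy: 144 - (1/3)Q = 104 + 0.2Q gives Q* = 75 and P* = 119.
With the rebate, buyers effectively pay Pb = Ps − 28, where Ps is the price sellers receive.
On the curves, Pb = 144 - (1/3)Q and Ps = 104 + 0.2Q; the wedge Ps − Pb = 28 gives 104 + 0.2Q − (144 - (1/3)Q) = 28, so Q' = 127.5.
Then Pb = 144 − (1/3)·127.5 = 101.5 and Ps = 104 + 0.2·127.5 = 129.5.
The subsidy expands output by 127.5 − 75 = 52.5 past the efficient level; on those units the gap between marginal cost and willingness to pay runs from 0 up to 28.
DWL = ½ × 28 × 52.5 = 735.

Deadweight loss = £735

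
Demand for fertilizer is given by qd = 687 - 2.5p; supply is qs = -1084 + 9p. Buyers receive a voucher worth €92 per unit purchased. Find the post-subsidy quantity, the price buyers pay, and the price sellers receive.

q' = 482; buyers pay €82; sellers receive €174

Pre-subsidy: 687 - 2.5p = -1084 + 9p gives p* = 154, q* = 302.
With the rebate, buyers effectively pay pb = ps − 92, where ps is the price sellers receive.
Demand in terms of ps becomes qd = 687 − 2.5(ps − 92) = 917 - 2.5ps. Setting this equal to supply: 917 - 2.5ps = -1084 + 9ps, so ps = 174.
Buyers pay pb = 174 − 92 = 82; q' = -1084 + 9·174 = 482.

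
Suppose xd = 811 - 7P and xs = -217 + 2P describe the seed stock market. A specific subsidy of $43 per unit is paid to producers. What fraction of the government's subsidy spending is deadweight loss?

DWL / government spending = 301/705

Pre-subsidy: 811 - 7P = -217 + 2P gives P* = 1028/9, x* = 103/9.
With the subsidy, sellers receive Ps = Pb + 43 for each unit, where Pb is the price buyers pay.
Supply in terms of Pb becomes xs = -217 + 2(Pb + 43) = -131 + 2Pb. Setting this equal to demand: 811 - 7Pb = -131 + 2Pb, so Pb = 314/3.
Sellers receive Ps = 314/3 + 43 = 443/3; x' = 811 − 7·(314/3) = 235/3.
ΔCS = ½(103/9 + 235/3)(1028/9 − 314/3) = 34744/81; ΔPS = ½(103/9 + 235/3)(443/3 − 1028/9) = 121604/81.
Government spending = 43 × 235/3 = 10105/3.
DWL = ½ × 43 × (235/3 − 103/9) = 12943/9; fraction = (12943/9) / (10105/3) = 301/705.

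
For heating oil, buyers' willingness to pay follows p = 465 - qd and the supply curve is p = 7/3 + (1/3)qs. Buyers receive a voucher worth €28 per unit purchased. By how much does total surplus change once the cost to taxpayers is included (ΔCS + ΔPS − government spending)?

Net change in total surplus = -€294

Pre-subsidy: 465 - q = 7/3 + (1/3)q gives q* = 347 and p* = 118.
With the rebate, buyers effectively pay pb = ps − 28, where ps is the price sellers receive.
On the curves, pb = 465 - q and ps = 7/3 + (1/3)q; the wedge ps − pb = 28 gives 7/3 + (1/3)q − (465 - q) = 28, so q' = 368.
Then pb = 465 − 1·368 = 97 and ps = 7/3 + (1/3)·368 = 125.
ΔCS = ½(347 + 368)(118 − 97) = 7507.5; ΔPS = ½(347 + 368)(125 − 118) = 2502.5.
Government spending = 28 × 368 = 10304.
Net change = 7507.5 + 2502.5 − 10304 = -294. The loss equals the DWL triangle ½·28·21.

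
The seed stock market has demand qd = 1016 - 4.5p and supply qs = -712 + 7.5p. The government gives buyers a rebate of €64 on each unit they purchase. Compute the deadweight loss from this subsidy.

Deadweight loss = €5760

Pre-subsidy: 1016 - 4.5p = -712 + 7.5p gives p* = 144, q* = 368.
With the rebate, buyers effectively pay pb = ps − 64, where ps is the price sellers receive.
Demand in terms of ps becomes qd = 1016 − 4.5(ps − 64) = 1304 - 4.5ps. Setting this equal to supply: 1304 - 4.5ps = -712 + 7.5ps, so ps = 168.
Buyers pay pb = 168 − 64 = 104; q' = -712 + 7.5·168 = 548.
The subsidy expands output by 548 − 368 = 180 past the efficient level; on those units the gap between marginal cost and willingness to pay runs from 0 up to 64.
DWL = ½ × 64 × 180 = 5760.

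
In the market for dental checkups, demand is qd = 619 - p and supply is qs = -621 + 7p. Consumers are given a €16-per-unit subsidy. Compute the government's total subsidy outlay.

Pre-subsidy: 619 - p = -621 + 7p gives p* = 155, q* = 464.
With the rebate, buyers effectively pay pb = ps − 16, where ps is the price sellers receive.
Demand in terms of ps becomes qd = 619 − 1(ps − 16) = 635 - ps. Setting this equal to supply: 635 - ps = -621 + 7ps, so ps = 157.
Buyers pay pb = 157 − 16 = 141; q' = -621 + 7·157 = 478.
Government outlay = subsidy × quantity = 16 × 478 = 7648.

Government cost = €7648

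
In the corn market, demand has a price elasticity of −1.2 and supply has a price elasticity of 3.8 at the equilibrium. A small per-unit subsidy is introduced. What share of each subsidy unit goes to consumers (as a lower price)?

Consumer share = 0.76

For a small subsidy around the equilibrium, the benefit split depends on the relative slopes, which at a point are proportional to the elasticities.
Buyer share = εs/(εs + |εd|) = 3.8/(3.8 + 1.2) = 0.76; seller share = |εd|/(εs + |εd|) = 0.24.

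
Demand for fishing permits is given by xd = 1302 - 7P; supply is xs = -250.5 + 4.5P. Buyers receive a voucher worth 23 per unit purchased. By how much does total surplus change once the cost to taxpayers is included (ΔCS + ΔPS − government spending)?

Pre-subsidy: 1302 - 7P = -250.5 + 4.5P gives P* = 135, x* = 357.
With the rebate, buyers effectively pay Pb = Ps − 23, where Ps is the price sellers receive.
Demand in terms of Ps becomes xd = 1302 − 7(Ps − 23) = 1463 - 7Ps. Setting this equal to supply: 1463 - 7Ps = -250.5 + 4.5Ps, so Ps = 149.
Buyers pay Pb = 149 − 23 = 126; x' = -250.5 + 4.5·149 = 420.
ΔCS = ½(357 + 420)(135 − 126) = 3496.5; ΔPS = ½(357 + 420)(149 − 135) = 5439.
Government spending = 23 × 420 = 9660.
Net change = 3496.5 + 5439 − 9660 = -724.5. The loss equals the DWL triangle ½·23·63.

Net change in total surplus = -724.5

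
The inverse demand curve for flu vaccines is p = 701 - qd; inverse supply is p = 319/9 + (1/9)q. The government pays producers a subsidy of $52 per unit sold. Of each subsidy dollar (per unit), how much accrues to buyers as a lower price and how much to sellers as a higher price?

Buyers gain $46.8 per unit; sellers gain $5.2 per unit

Pre-subsidy: 701 - q = 319/9 + (1/9)q gives q* = 599 and p* = 102.
With the subsidy, sellers receive ps = pb + 52 for each unit, where pb is the price buyers pay.
On the curves, pb = 701 - q and ps = 319/9 + (1/9)q; the wedge ps − pb = 52 gives 319/9 + (1/9)q − (701 - q) = 52, so q' = 645.8.
Then pb = 701 − 1·645.8 = 55.2 and ps = 319/9 + (1/9)·645.8 = 107.2.
Buyers' price falls by p* − pb = 102 − 55.2 = 46.8; sellers' price rises by ps − p* = 107.2 − 102 = 5.2.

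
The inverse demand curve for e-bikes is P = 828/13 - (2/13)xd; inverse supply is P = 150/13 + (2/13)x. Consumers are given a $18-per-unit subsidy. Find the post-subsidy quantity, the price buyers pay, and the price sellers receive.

x' = 228; buyers pay 372/13; sellers receive 606/13

Pre-subsidy: 828/13 - (2/13)x = 150/13 + (2/13)x gives x* = 169.5 and P* = 489/13.
With the rebate, buyers effectively pay Pb = Ps − 18, where Ps is the price sellers receive.
On the curves, Pb = 828/13 - (2/13)x and Ps = 150/13 + (2/13)x; the wedge Ps − Pb = 18 gives 150/13 + (2/13)x − (828/13 - (2/13)x) = 18, so x' = 228.
Then Pb = 828/13 − (2/13)·228 = 372/13 and Ps = 150/13 + (2/13)·228 = 606/13.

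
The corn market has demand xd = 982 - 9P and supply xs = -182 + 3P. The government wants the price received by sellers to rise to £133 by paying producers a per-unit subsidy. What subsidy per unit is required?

Required subsidy s = £48 per unit

At a seller price of 133, quantity supplied is -182 + 3·133 = 217.
Buyers absorb 217 only when they pay Pb with 982 − 9·Pb = 217, i.e. Pb = 85.
s = Ps − Pb = 133 − 85 = 48.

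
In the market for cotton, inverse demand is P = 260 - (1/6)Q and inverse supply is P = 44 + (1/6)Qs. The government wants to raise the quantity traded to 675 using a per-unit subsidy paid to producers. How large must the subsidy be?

Required subsidy s = 9 per unit

At Q = 675, from the demand curve buyers pay Pb = 260 − (1/6)·675 = 147.5; from the supply curve sellers need Ps = 44 + (1/6)·675 = 156.5.
The subsidy must fill the gap: s = Ps − Pb = 156.5 − 147.5 = 9.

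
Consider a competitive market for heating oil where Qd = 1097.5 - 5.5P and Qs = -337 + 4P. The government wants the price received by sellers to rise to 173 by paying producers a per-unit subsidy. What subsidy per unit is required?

At a seller price of 173, quantity supplied is -337 + 4·173 = 355.
Buyers absorb 355 only when they pay Pb with 1097.5 − 5.5·Pb = 355, i.e. Pb = 135.
s = Ps − Pb = 173 − 135 = 38.

Required subsidy s = 38 per unit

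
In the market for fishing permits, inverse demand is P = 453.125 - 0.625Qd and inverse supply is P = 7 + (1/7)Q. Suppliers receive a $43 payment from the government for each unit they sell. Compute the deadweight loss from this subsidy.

Deadweight loss = $1204

Pre-subsidy: 453.125 - 0.625Q = 7 + (1/7)Q gives Q* = 581 and P* = 90.
With the subsidy, sellers receive Ps = Pb + 43 for each unit, where Pb is the price buyers pay.
On the curves, Pb = 453.125 - 0.625Q and Ps = 7 + (1/7)Q; the wedge Ps − Pb = 43 gives 7 + (1/7)Q − (453.125 - 0.625Q) = 43, so Q' = 637.
Then Pb = 453.125 − 0.625·637 = 55 and Ps = 7 + (1/7)·637 = 98.
The subsidy expands output by 637 − 581 = 56 past the efficient level; on those units the gap between marginal cost and willingness to pay runs from 0 up to 43.
DWL = ½ × 43 × 56 = 1204.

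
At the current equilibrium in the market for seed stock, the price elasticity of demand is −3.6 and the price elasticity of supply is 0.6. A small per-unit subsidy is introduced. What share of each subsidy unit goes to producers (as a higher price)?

For a small subsidy around the equilibrium, the benefit split depends on the relative slopes, which at a point are proportional to the elasticities.
Buyer share = εs/(εs + |εd|) = 0.6/(0.6 + 3.6) = 1/7; seller share = |εd|/(εs + |εd|) = 6/7.
So producers capture 6/7 of the subsidy.

Producer share = 6/7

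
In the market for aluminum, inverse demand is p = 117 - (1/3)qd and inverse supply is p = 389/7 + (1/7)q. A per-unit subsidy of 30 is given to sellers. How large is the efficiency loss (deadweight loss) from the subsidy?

Pre-subsidy: 117 - (1/3)q = 389/7 + (1/7)q gives q* = 129 and p* = 74.
With the subsidy, sellers receive ps = pb + 30 for each unit, where pb is the price buyers pay.
On the curves, pb = 117 - (1/3)q and ps = 389/7 + (1/7)q; the wedge ps − pb = 30 gives 389/7 + (1/7)q − (117 - (1/3)q) = 30, so q' = 192.
Then pb = 117 − (1/3)·192 = 53 and ps = 389/7 + (1/7)·192 = 83.
The subsidy expands output by 192 − 129 = 63 past the efficient level; on those units the gap between marginal cost and willingness to pay runs from 0 up to 30.
DWL = ½ × 30 × 63 = 945.

Deadweight loss = 945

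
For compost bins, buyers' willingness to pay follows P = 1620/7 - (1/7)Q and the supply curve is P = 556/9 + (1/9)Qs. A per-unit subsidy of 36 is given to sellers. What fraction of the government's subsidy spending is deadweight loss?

DWL / government spending = 567/6478

Pre-subsidy: 1620/7 - (1/7)Q = 556/9 + (1/9)Q gives Q* = 668 and P* = 136.
With the subsidy, sellers receive Ps = Pb + 36 for each unit, where Pb is the price buyers pay.
On the curves, Pb = 1620/7 - (1/7)Q and Ps = 556/9 + (1/9)Q; the wedge Ps − Pb = 36 gives 556/9 + (1/9)Q − (1620/7 - (1/7)Q) = 36, so Q' = 809.75.
Then Pb = 1620/7 − (1/7)·809.75 = 115.75 and Ps = 556/9 + (1/9)·809.75 = 151.75.
ΔCS = ½(668 + 809.75)(136 − 115.75) = 14962.21875; ΔPS = ½(668 + 809.75)(151.75 − 136) = 11637.28125.
Government spending = 36 × 809.75 = 29151.
DWL = ½ × 36 × (809.75 − 668) = 2551.5; fraction = 2551.5 / 29151 = 567/6478.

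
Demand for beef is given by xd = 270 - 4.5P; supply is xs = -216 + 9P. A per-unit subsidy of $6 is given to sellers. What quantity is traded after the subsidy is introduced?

x' = 126

Pre-subsidy: 270 - 4.5P = -216 + 9P gives P* = 36, x* = 108.
With the subsidy, sellers receive Ps = Pb + 6 for each unit, where Pb is the price buyers pay.
Supply in terms of Pb becomes xs = -216 + 9(Pb + 6) = -162 + 9Pb. Setting this equal to demand: 270 - 4.5Pb = -162 + 9Pb, so Pb = 32.
Sellers receive Ps = 32 + 6 = 38; x' = 270 − 4.5·32 = 126.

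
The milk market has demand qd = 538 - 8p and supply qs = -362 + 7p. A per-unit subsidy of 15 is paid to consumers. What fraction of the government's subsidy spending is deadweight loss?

Pre-subsidy: 538 - 8p = -362 + 7p gives p* = 60, q* = 58.
With the rebate, buyers effectively pay pb = ps − 15, where ps is the price sellers receive.
Demand in terms of ps becomes qd = 538 − 8(ps − 15) = 658 - 8ps. Setting this equal to supply: 658 - 8ps = -362 + 7ps, so ps = 68.
Buyers pay pb = 68 − 15 = 53; q' = -362 + 7·68 = 114.
ΔCS = ½(58 + 114)(60 − 53) = 602; ΔPS = ½(58 + 114)(68 − 60) = 688.
Government spending = 15 × 114 = 1710.
DWL = ½ × 15 × (114 − 58) = 420; fraction = 420 / 1710 = 14/57.

DWL / government spending = 14/57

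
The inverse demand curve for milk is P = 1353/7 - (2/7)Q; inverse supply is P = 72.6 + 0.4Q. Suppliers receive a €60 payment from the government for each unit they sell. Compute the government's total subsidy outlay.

Pre-subsidy: 1353/7 - (2/7)Q = 72.6 + 0.4Q gives Q* = 176 and P* = 143.
With the subsidy, sellers receive Ps = Pb + 60 for each unit, where Pb is the price buyers pay.
On the curves, Pb = 1353/7 - (2/7)Q and Ps = 72.6 + 0.4Q; the wedge Ps − Pb = 60 gives 72.6 + 0.4Q − (1353/7 - (2/7)Q) = 60, so Q' = 263.5.
Then Pb = 1353/7 − (2/7)·263.5 = 118 and Ps = 72.6 + 0.4·263.5 = 178.
Government outlay = subsidy × quantity = 60 × 263.5 = 15810.

Government cost = €15810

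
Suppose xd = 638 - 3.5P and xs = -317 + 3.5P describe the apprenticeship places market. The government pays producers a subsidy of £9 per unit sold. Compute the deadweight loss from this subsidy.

Pre-subsidy: 638 - 3.5P = -317 + 3.5P gives P* = 955/7, x* = 160.5.
With the subsidy, sellers receive Ps = Pb + 9 for each unit, where Pb is the price buyers pay.
Supply in terms of Pb becomes xs = -317 + 3.5(Pb + 9) = -285.5 + 3.5Pb. Setting this equal to demand: 638 - 3.5Pb = -285.5 + 3.5Pb, so Pb = 1847/14.
Sellers receive Ps = 1847/14 + 9 = 1973/14; x' = 638 − 3.5·(1847/14) = 176.25.
The subsidy expands output by 176.25 − 160.5 = 15.75 past the efficient level; on those units the gap between marginal cost and willingness to pay runs from 0 up to 9.
DWL = ½ × 9 × 15.75 = 70.875.

Deadweight loss = £70.875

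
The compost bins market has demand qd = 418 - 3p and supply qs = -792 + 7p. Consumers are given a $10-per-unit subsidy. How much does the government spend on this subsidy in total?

Government cost = $760

Pre-subsidy: 418 - 3p = -792 + 7p gives p* = 121, q* = 55.
With the rebate, buyers effectively pay pb = ps − 10, where ps is the price sellers receive.
Demand in terms of ps becomes qd = 418 − 3(ps − 10) = 448 - 3ps. Setting this equal to supply: 448 - 3ps = -792 + 7ps, so ps = 124.
Buyers pay pb = 124 − 10 = 114; q' = -792 + 7·124 = 76.
Government outlay = subsidy × quantity = 10 × 76 = 760.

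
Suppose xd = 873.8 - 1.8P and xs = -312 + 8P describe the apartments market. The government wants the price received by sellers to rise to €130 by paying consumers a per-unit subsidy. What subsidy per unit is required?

At a seller price of 130, quantity supplied is -312 + 8·130 = 728.
Buyers absorb 728 only when they pay Pb with 873.8 − 1.8·Pb = 728, i.e. Pb = 81.
s = Ps − Pb = 130 − 81 = 49.

Required subsidy s = €49 per unit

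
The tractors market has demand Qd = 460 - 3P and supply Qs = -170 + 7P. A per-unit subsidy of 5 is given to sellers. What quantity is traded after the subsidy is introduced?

Q' = 281.5

Pre-subsidy: 460 - 3P = -170 + 7P gives P* = 63, Q* = 271.
With the subsidy, sellers receive Ps = Pb + 5 for each unit, where Pb is the price buyers pay.
Supply in terms of Pb becomes Qs = -170 + 7(Pb + 5) = -135 + 7Pb. Setting this equal to demand: 460 - 3Pb = -135 + 7Pb, so Pb = 59.5.
Sellers receive Ps = 59.5 + 5 = 64.5; Q' = 460 − 3·59.5 = 281.5.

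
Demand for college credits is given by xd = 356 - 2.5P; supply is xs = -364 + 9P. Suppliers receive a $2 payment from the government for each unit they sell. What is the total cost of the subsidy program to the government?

Government cost = 9356/23

Pre-subsidy: 356 - 2.5P = -364 + 9P gives P* = 1440/23, x* = 4588/23.
With the subsidy, sellers receive Ps = Pb + 2 for each unit, where Pb is the price buyers pay.
Supply in terms of Pb becomes xs = -364 + 9(Pb + 2) = -346 + 9Pb. Setting this equal to demand: 356 - 2.5Pb = -346 + 9Pb, so Pb = 1404/23.
Sellers receive Ps = 1404/23 + 2 = 1450/23; x' = 356 − 2.5·(1404/23) = 4678/23.
Government outlay = subsidy × quantity = 2 × 4678/23 = 9356/23.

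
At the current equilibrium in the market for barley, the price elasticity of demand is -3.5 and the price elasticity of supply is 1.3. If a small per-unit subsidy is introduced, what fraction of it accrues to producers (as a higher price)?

For a small subsidy around the equilibrium, the benefit split depends on the relative slopes, which at a point are proportional to the elasticities.
Buyer share = εs/(εs + |εd|) = 1.3/(1.3 + 3.5) = 13/48; seller share = |εd|/(εs + |εd|) = 35/48.
So producers capture 35/48 of the subsidy.

Producer share = 35/48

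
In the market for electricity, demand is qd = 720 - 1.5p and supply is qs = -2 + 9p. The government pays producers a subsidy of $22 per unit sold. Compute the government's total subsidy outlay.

Government cost = 99352/7

Pre-subsidy: 720 - 1.5p = -2 + 9p gives p* = 1444/21, q* = 4318/7.
With the subsidy, sellers receive ps = pb + 22 for each unit, where pb is the price buyers pay.
Supply in terms of pb becomes qs = -2 + 9(pb + 22) = 196 + 9pb. Setting this equal to demand: 720 - 1.5pb = 196 + 9pb, so pb = 1048/21.
Sellers receive ps = 1048/21 + 22 = 1510/21; q' = 720 − 1.5·(1048/21) = 4516/7.
Government outlay = subsidy × quantity = 22 × 4516/7 = 99352/7.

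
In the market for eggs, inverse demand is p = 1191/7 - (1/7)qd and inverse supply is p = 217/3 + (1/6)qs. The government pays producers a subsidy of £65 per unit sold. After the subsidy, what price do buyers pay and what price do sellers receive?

Buyers pay £95; sellers receive £160

Pre-subsidy: 1191/7 - (1/7)q = 217/3 + (1/6)q gives q* = 316 and p* = 125.
With the subsidy, sellers receive ps = pb + 65 for each unit, where pb is the price buyers pay.
On the curves, pb = 1191/7 - (1/7)q and ps = 217/3 + (1/6)q; the wedge ps − pb = 65 gives 217/3 + (1/6)q − (1191/7 - (1/7)q) = 65, so q' = 526.
Then pb = 1191/7 − (1/7)·526 = 95 and ps = 217/3 + (1/6)·526 = 160.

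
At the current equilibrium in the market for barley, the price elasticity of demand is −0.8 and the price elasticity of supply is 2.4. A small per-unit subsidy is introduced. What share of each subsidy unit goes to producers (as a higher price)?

Producer share = 0.25

For a small subsidy around the equilibrium, the benefit split depends on the relative slopes, which at a point are proportional to the elasticities.
Buyer share = εs/(εs + |εd|) = 2.4/(2.4 + 0.8) = 0.75; seller share = |εd|/(εs + |εd|) = 0.25.
So producers capture 0.25 of the subsidy.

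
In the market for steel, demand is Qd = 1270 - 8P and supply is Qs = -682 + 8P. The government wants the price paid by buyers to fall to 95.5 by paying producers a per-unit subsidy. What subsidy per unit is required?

Required subsidy s = 53 per unit

At a buyer price of 95.5, quantity demanded is 1270 − 8·95.5 = 506.
Sellers supply 506 only when they receive Ps with -682 + 8·Ps = 506, i.e. Ps = 148.5.
s = Ps − Pb = 148.5 − 95.5 = 53.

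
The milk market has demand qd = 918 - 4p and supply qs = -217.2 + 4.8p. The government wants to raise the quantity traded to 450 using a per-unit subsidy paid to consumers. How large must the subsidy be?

Required subsidy s = 22 per unit

At q = 450, invert demand for the buyer price: pb = (918 − 450)/4 = 117; invert supply for the seller price: ps = (450 − (-217.2))/4.8 = 139.
The subsidy must fill the gap: s = ps − pb = 139 − 117 = 22.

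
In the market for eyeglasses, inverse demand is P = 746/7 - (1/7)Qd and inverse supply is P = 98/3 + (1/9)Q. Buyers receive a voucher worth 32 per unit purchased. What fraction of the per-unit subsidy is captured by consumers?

Consumer share = 0.5625

Pre-subsidy: 746/7 - (1/7)Q = 98/3 + (1/9)Q gives Q* = 291 and P* = 65.
With the rebate, buyers effectively pay Pb = Ps − 32, where Ps is the price sellers receive.
On the curves, Pb = 746/7 - (1/7)Q and Ps = 98/3 + (1/9)Q; the wedge Ps − Pb = 32 gives 98/3 + (1/9)Q − (746/7 - (1/7)Q) = 32, so Q' = 417.
Then Pb = 746/7 − (1/7)·417 = 47 and Ps = 98/3 + (1/9)·417 = 79.
Buyers' price falls by P* − Pb = 65 − 47 = 18; sellers' price rises by Ps − P* = 79 − 65 = 14.
So consumers capture 18/32 = 0.5625 of each unit of subsidy.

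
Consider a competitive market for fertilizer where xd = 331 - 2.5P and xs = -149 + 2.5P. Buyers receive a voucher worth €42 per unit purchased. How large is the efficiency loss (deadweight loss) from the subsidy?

Pre-subsidy: 331 - 2.5P = -149 + 2.5P gives P* = 96, x* = 91.
With the rebate, buyers effectively pay Pb = Ps − 42, where Ps is the price sellers receive.
Demand in terms of Ps becomes xd = 331 − 2.5(Ps − 42) = 436 - 2.5Ps. Setting this equal to supply: 436 - 2.5Ps = -149 + 2.5Ps, so Ps = 117.
Buyers pay Pb = 117 − 42 = 75; x' = -149 + 2.5·117 = 143.5.
The subsidy expands output by 143.5 − 91 = 52.5 past the efficient level; on those units the gap between marginal cost and willingness to pay runs from 0 up to 42.
DWL = ½ × 42 × 52.5 = 1102.5.

Deadweight loss = €1102.5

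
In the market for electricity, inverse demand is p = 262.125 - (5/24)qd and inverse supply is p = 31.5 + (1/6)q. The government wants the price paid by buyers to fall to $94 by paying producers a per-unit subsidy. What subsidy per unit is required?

Required subsidy s = $72 per unit

At a buyer price of 94, quantity demanded is 1258.2 − 4.8·94 = 807.
Sellers supply 807 only when they receive ps = 31.5 + (1/6)·807 = 166.
s = ps − pb = 166 − 94 = 72.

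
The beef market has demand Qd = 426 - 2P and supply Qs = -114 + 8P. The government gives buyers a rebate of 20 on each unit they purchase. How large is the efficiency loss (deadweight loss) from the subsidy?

Deadweight loss = 320

Pre-subsidy: 426 - 2P = -114 + 8P gives P* = 54, Q* = 318.
With the rebate, buyers effectively pay Pb = Ps − 20, where Ps is the price sellers receive.
Demand in terms of Ps becomes Qd = 426 − 2(Ps − 20) = 466 - 2Ps. Setting this equal to supply: 466 - 2Ps = -114 + 8Ps, so Ps = 58.
Buyers pay Pb = 58 − 20 = 38; Q' = -114 + 8·58 = 350.
The subsidy expands output by 350 − 318 = 32 past the efficient level; on those units the gap between marginal cost and willingness to pay runs from 0 up to 20.
DWL = ½ × 20 × 32 = 320.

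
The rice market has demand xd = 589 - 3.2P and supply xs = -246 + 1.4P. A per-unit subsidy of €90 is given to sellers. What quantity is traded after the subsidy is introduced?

x' = 2203/23

Pre-subsidy: 589 - 3.2P = -246 + 1.4P gives P* = 4175/23, x* = 187/23.
With the subsidy, sellers receive Ps = Pb + 90 for each unit, where Pb is the price buyers pay.
Supply in terms of Pb becomes xs = -246 + 1.4(Pb + 90) = -120 + 1.4Pb. Setting this equal to demand: 589 - 3.2Pb = -120 + 1.4Pb, so Pb = 3545/23.
Sellers receive Ps = 3545/23 + 90 = 5615/23; x' = 589 − 3.2·(3545/23) = 2203/23.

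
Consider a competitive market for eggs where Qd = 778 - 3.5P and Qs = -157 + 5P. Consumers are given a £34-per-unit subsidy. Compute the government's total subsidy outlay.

Pre-subsidy: 778 - 3.5P = -157 + 5P gives P* = 110, Q* = 393.
With the rebate, buyers effectively pay Pb = Ps − 34, where Ps is the price sellers receive.
Demand in terms of Ps becomes Qd = 778 − 3.5(Ps − 34) = 897 - 3.5Ps. Setting this equal to supply: 897 - 3.5Ps = -157 + 5Ps, so Ps = 124.
Buyers pay Pb = 124 − 34 = 90; Q' = -157 + 5·124 = 463.
Government outlay = subsidy × quantity = 34 × 463 = 15742.

Government cost = £15742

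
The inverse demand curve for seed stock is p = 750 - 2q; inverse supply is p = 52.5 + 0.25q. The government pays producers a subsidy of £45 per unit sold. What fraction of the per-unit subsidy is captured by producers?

Producer share = 1/9

Pre-subsidy: 750 - 2q = 52.5 + 0.25q gives q* = 310 and p* = 130.
With the subsidy, sellers receive ps = pb + 45 for each unit, where pb is the price buyers pay.
On the curves, pb = 750 - 2q and ps = 52.5 + 0.25q; the wedge ps − pb = 45 gives 52.5 + 0.25q − (750 - 2q) = 45, so q' = 330.
Then pb = 750 − 2·330 = 90 and ps = 52.5 + 0.25·330 = 135.
Buyers' price falls by p* − pb = 130 − 90 = 40; sellers' price rises by ps − p* = 135 − 130 = 5.
So producers capture 5/45 = 1/9 of each unit of subsidy.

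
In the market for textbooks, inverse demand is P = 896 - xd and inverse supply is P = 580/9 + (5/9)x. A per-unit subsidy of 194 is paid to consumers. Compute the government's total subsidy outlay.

Pre-subsidy: 896 - x = 580/9 + (5/9)x gives x* = 3742/7 and P* = 2530/7.
With the rebate, buyers effectively pay Pb = Ps − 194, where Ps is the price sellers receive.
On the curves, Pb = 896 - x and Ps = 580/9 + (5/9)x; the wedge Ps − Pb = 194 gives 580/9 + (5/9)x − (896 - x) = 194, so x' = 4615/7.
Then Pb = 896 − 1·(4615/7) = 1657/7 and Ps = 580/9 + (5/9)·(4615/7) = 3015/7.
Government outlay = subsidy × quantity = 194 × 4615/7 = 895310/7.

Government cost = 895310/7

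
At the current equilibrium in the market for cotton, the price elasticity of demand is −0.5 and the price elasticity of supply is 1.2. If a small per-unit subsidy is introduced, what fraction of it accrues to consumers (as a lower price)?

For a small subsidy around the equilibrium, the benefit split depends on the relative slopes, which at a point are proportional to the elasticities.
Buyer share = εs/(εs + |εd|) = 1.2/(1.2 + 0.5) = 12/17; seller share = |εd|/(εs + |εd|) = 5/17.

Consumer share = 12/17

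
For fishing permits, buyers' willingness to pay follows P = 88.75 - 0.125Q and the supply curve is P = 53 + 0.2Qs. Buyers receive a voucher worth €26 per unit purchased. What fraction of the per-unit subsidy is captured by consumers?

Consumer share = 5/13

Pre-subsidy: 88.75 - 0.125Q = 53 + 0.2Q gives Q* = 110 and P* = 75.
With the rebate, buyers effectively pay Pb = Ps − 26, where Ps is the price sellers receive.
On the curves, Pb = 88.75 - 0.125Q and Ps = 53 + 0.2Q; the wedge Ps − Pb = 26 gives 53 + 0.2Q − (88.75 - 0.125Q) = 26, so Q' = 190.
Then Pb = 88.75 − 0.125·190 = 65 and Ps = 53 + 0.2·190 = 91.
Buyers' price falls by P* − Pb = 75 − 65 = 10; sellers' price rises by Ps − P* = 91 − 75 = 16.
So consumers capture 10/26 = 5/13 of each unit of subsidy.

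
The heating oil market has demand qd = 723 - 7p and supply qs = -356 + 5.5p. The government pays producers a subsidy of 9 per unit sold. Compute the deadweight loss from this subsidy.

Deadweight loss = 124.74

Pre-subsidy: 723 - 7p = -356 + 5.5p gives p* = 86.32, q* = 118.76.
With the subsidy, sellers receive ps = pb + 9 for each unit, where pb is the price buyers pay.
Supply in terms of pb becomes qs = -356 + 5.5(pb + 9) = -306.5 + 5.5pb. Setting this equal to demand: 723 - 7pb = -306.5 + 5.5pb, so pb = 82.36.
Sellers receive ps = 82.36 + 9 = 91.36; q' = 723 − 7·82.36 = 146.48.
The subsidy expands output by 146.48 − 118.76 = 27.72 past the efficient level; on those units the gap between marginal cost and willingness to pay runs from 0 up to 9.
DWL = ½ × 9 × 27.72 = 124.74.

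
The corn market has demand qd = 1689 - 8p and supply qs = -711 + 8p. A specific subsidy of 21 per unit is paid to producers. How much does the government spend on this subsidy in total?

Pre-subsidy: 1689 - 8p = -711 + 8p gives p* = 150, q* = 489.
With the subsidy, sellers receive ps = pb + 21 for each unit, where pb is the price buyers pay.
Supply in terms of pb becomes qs = -711 + 8(pb + 21) = -543 + 8pb. Setting this equal to demand: 1689 - 8pb = -543 + 8pb, so pb = 139.5.
Sellers receive ps = 139.5 + 21 = 160.5; q' = 1689 − 8·139.5 = 573.
Government outlay = subsidy × quantity = 21 × 573 = 12033.

Government cost = 12033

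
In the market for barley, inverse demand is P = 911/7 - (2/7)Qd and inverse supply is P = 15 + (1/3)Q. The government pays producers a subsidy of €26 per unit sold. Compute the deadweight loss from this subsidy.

Pre-subsidy: 911/7 - (2/7)Q = 15 + (1/3)Q gives Q* = 186 and P* = 77.
With the subsidy, sellers receive Ps = Pb + 26 for each unit, where Pb is the price buyers pay.
On the curves, Pb = 911/7 - (2/7)Q and Ps = 15 + (1/3)Q; the wedge Ps − Pb = 26 gives 15 + (1/3)Q − (911/7 - (2/7)Q) = 26, so Q' = 228.
Then Pb = 911/7 − (2/7)·228 = 65 and Ps = 15 + (1/3)·228 = 91.
The subsidy expands output by 228 − 186 = 42 past the efficient level; on those units the gap between marginal cost and willingness to pay runs from 0 up to 26.
DWL = ½ × 26 × 42 = 546.

Deadweight loss = €546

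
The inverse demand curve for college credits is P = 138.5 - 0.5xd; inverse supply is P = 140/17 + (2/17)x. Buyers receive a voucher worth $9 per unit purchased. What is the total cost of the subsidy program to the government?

Pre-subsidy: 138.5 - 0.5x = 140/17 + (2/17)x gives x* = 4429/21 and P* = 694/21.
With the rebate, buyers effectively pay Pb = Ps − 9, where Ps is the price sellers receive.
On the curves, Pb = 138.5 - 0.5x and Ps = 140/17 + (2/17)x; the wedge Ps − Pb = 9 gives 140/17 + (2/17)x − (138.5 - 0.5x) = 9, so x' = 4735/21.
Then Pb = 138.5 − 0.5·(4735/21) = 541/21 and Ps = 140/17 + (2/17)·(4735/21) = 730/21.
Government outlay = subsidy × quantity = 9 × 4735/21 = 14205/7.

Government cost = 14205/7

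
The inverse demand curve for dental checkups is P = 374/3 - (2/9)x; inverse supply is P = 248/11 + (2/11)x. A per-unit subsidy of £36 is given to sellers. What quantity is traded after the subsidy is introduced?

Pre-subsidy: 374/3 - (2/9)x = 248/11 + (2/11)x gives x* = 252.75 and P* = 68.5.
With the subsidy, sellers receive Ps = Pb + 36 for each unit, where Pb is the price buyers pay.
On the curves, Pb = 374/3 - (2/9)x and Ps = 248/11 + (2/11)x; the wedge Ps − Pb = 36 gives 248/11 + (2/11)x − (374/3 - (2/9)x) = 36, so x' = 341.85.
Then Pb = 374/3 − (2/9)·341.85 = 48.7 and Ps = 248/11 + (2/11)·341.85 = 84.7.

x' = 341.85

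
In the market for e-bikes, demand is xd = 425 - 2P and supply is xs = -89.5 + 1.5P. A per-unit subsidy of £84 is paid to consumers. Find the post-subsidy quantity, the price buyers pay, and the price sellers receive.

x' = 203; buyers pay £111; sellers receive £195

Pre-subsidy: 425 - 2P = -89.5 + 1.5P gives P* = 147, x* = 131.
With the rebate, buyers effectively pay Pb = Ps − 84, where Ps is the price sellers receive.
Demand in terms of Ps becomes xd = 425 − 2(Ps − 84) = 593 - 2Ps. Setting this equal to supply: 593 - 2Ps = -89.5 + 1.5Ps, so Ps = 195.
Buyers pay Pb = 195 − 84 = 111; x' = -89.5 + 1.5·195 = 203.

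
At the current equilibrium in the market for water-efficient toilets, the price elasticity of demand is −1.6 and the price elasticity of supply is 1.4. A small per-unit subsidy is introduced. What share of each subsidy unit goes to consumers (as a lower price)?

Consumer share = 7/15

For a small subsidy around the equilibrium, the benefit split depends on the relative slopes, which at a point are proportional to the elasticities.
Buyer share = εs/(εs + |εd|) = 1.4/(1.4 + 1.6) = 7/15; seller share = |εd|/(εs + |εd|) = 8/15.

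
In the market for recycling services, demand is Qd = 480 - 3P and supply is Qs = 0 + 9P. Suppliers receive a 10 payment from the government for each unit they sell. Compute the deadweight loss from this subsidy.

Pre-subsidy: 480 - 3P = 0 + 9P gives P* = 40, Q* = 360.
With the subsidy, sellers receive Ps = Pb + 10 for each unit, where Pb is the price buyers pay.
Supply in terms of Pb becomes Qs = 0 + 9(Pb + 10) = 90 + 9Pb. Setting this equal to demand: 480 - 3Pb = 90 + 9Pb, so Pb = 32.5.
Sellers receive Ps = 32.5 + 10 = 42.5; Q' = 480 − 3·32.5 = 382.5.
The subsidy expands output by 382.5 − 360 = 22.5 past the efficient level; on those units the gap between marginal cost and willingness to pay runs from 0 up to 10.
DWL = ½ × 10 × 22.5 = 112.5.

Deadweight loss = 112.5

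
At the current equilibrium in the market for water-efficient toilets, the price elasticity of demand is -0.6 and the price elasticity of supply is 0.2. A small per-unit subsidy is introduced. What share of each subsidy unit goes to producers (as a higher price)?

Producer share = 0.75

For a small subsidy around the equilibrium, the benefit split depends on the relative slopes, which at a point are proportional to the elasticities.
Buyer share = εs/(εs + |εd|) = 0.2/(0.2 + 0.6) = 0.25; seller share = |εd|/(εs + |εd|) = 0.75.
So producers capture 0.75 of the subsidy.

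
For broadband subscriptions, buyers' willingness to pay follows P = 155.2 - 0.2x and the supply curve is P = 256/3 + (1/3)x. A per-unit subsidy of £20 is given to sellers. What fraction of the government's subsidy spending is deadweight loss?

Pre-subsidy: 155.2 - 0.2x = 256/3 + (1/3)x gives x* = 131 and P* = 129.
With the subsidy, sellers receive Ps = Pb + 20 for each unit, where Pb is the price buyers pay.
On the curves, Pb = 155.2 - 0.2x and Ps = 256/3 + (1/3)x; the wedge Ps − Pb = 20 gives 256/3 + (1/3)x − (155.2 - 0.2x) = 20, so x' = 168.5.
Then Pb = 155.2 − 0.2·168.5 = 121.5 and Ps = 256/3 + (1/3)·168.5 = 141.5.
ΔCS = ½(131 + 168.5)(129 − 121.5) = 1123.125; ΔPS = ½(131 + 168.5)(141.5 − 129) = 1871.875.
Government spending = 20 × 168.5 = 3370.
DWL = ½ × 20 × (168.5 − 131) = 375; fraction = 375 / 3370 = 75/674.

DWL / government spending = 75/674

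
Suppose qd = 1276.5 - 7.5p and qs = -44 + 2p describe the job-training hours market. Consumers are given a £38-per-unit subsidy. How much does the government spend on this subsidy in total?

Pre-subsidy: 1276.5 - 7.5p = -44 + 2p gives p* = 139, q* = 234.
With the rebate, buyers effectively pay pb = ps − 38, where ps is the price sellers receive.
Demand in terms of ps becomes qd = 1276.5 − 7.5(ps − 38) = 1561.5 - 7.5ps. Setting this equal to supply: 1561.5 - 7.5ps = -44 + 2ps, so ps = 169.
Buyers pay pb = 169 − 38 = 131; q' = -44 + 2·169 = 294.
Government outlay = subsidy × quantity = 38 × 294 = 11172.

Government cost = £11172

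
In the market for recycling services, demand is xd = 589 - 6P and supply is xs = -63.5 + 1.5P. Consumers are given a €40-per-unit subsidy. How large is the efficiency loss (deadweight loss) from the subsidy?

Deadweight loss = €960

Pre-subsidy: 589 - 6P = -63.5 + 1.5P gives P* = 87, x* = 67.
With the rebate, buyers effectively pay Pb = Ps − 40, where Ps is the price sellers receive.
Demand in terms of Ps becomes xd = 589 − 6(Ps − 40) = 829 - 6Ps. Setting this equal to supply: 829 - 6Ps = -63.5 + 1.5Ps, so Ps = 119.
Buyers pay Pb = 119 − 40 = 79; x' = -63.5 + 1.5·119 = 115.
The subsidy expands output by 115 − 67 = 48 past the efficient level; on those units the gap between marginal cost and willingness to pay runs from 0 up to 40.
DWL = ½ × 40 × 48 = 960.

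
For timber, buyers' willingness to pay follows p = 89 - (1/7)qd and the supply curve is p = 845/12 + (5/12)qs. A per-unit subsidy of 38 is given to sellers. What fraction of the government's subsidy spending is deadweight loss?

DWL / government spending = 228/679

Pre-subsidy: 89 - (1/7)q = 845/12 + (5/12)q gives q* = 1561/47 and p* = 3960/47.
With the subsidy, sellers receive ps = pb + 38 for each unit, where pb is the price buyers pay.
On the curves, pb = 89 - (1/7)q and ps = 845/12 + (5/12)q; the wedge ps − pb = 38 gives 845/12 + (5/12)q − (89 - (1/7)q) = 38, so q' = 4753/47.
Then pb = 89 − (1/7)·(4753/47) = 3504/47 and ps = 845/12 + (5/12)·(4753/47) = 5290/47.
ΔCS = ½(1561/47 + 4753/47)(3960/47 − 3504/47) = 1439592/2209; ΔPS = ½(1561/47 + 4753/47)(5290/47 − 3960/47) = 4198810/2209.
Government spending = 38 × 4753/47 = 180614/47.
DWL = ½ × 38 × (4753/47 − 1561/47) = 60648/47; fraction = (60648/47) / (180614/47) = 228/679.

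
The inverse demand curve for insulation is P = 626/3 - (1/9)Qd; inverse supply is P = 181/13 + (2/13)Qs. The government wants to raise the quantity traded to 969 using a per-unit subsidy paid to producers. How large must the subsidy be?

At Q = 969, from the demand curve buyers pay Pb = 626/3 − (1/9)·969 = 101; from the supply curve sellers need Ps = 181/13 + (2/13)·969 = 163.
The subsidy must fill the gap: s = Ps − Pb = 163 − 101 = 62.

Required subsidy s = 62 per unit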